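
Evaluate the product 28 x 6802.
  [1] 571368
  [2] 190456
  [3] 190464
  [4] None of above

28 * 6802 = 190456
2) 190456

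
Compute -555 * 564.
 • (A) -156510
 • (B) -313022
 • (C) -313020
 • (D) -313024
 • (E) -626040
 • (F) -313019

-555 * 564 = -313020
C) -313020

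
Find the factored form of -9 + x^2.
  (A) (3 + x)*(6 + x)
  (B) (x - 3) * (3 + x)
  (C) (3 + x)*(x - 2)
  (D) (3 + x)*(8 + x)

We need to factor -9 + x^2.
The factored form is (x - 3) * (3 + x).
B) (x - 3) * (3 + x)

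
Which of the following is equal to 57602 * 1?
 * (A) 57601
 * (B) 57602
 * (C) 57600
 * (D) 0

57602 * 1 = 57602
B) 57602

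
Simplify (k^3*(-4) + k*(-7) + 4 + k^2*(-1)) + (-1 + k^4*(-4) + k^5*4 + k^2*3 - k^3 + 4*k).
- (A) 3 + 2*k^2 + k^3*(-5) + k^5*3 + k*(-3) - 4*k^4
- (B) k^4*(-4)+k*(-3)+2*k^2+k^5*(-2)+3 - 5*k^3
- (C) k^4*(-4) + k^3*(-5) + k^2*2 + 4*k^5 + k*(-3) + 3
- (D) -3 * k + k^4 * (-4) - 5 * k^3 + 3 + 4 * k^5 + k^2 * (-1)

Adding the polynomials and combining like terms:
(k^3*(-4) + k*(-7) + 4 + k^2*(-1)) + (-1 + k^4*(-4) + k^5*4 + k^2*3 - k^3 + 4*k)
= k^4*(-4) + k^3*(-5) + k^2*2 + 4*k^5 + k*(-3) + 3
C) k^4*(-4) + k^3*(-5) + k^2*2 + 4*k^5 + k*(-3) + 3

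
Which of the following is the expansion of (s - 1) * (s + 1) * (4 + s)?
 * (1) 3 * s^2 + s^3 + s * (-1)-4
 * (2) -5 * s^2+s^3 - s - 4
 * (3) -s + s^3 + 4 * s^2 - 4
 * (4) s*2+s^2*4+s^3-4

Expanding (s - 1) * (s + 1) * (4 + s):
= -s + s^3 + 4 * s^2 - 4
3) -s + s^3 + 4 * s^2 - 4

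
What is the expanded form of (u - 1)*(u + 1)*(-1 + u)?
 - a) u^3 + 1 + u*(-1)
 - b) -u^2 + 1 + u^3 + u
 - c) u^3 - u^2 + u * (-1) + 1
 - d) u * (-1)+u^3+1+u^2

Expanding (u - 1)*(u + 1)*(-1 + u):
= u^3 - u^2 + u * (-1) + 1
c) u^3 - u^2 + u * (-1) + 1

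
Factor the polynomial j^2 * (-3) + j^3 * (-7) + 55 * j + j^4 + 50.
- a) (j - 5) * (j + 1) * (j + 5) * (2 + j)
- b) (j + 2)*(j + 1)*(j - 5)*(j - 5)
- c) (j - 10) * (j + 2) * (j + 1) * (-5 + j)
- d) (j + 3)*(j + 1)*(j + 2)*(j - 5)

We need to factor j^2 * (-3) + j^3 * (-7) + 55 * j + j^4 + 50.
The factored form is (j + 2)*(j + 1)*(j - 5)*(j - 5).
b) (j + 2)*(j + 1)*(j - 5)*(j - 5)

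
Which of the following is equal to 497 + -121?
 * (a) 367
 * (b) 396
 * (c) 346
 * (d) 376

497 + -121 = 376
d) 376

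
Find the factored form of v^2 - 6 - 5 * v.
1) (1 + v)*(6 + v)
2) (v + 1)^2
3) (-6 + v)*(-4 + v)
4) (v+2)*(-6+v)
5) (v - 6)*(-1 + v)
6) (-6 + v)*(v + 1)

We need to factor v^2 - 6 - 5 * v.
The factored form is (-6 + v)*(v + 1).
6) (-6 + v)*(v + 1)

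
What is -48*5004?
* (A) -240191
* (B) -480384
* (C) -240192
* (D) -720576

-48 * 5004 = -240192
C) -240192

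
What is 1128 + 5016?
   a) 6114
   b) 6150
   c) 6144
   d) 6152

1128 + 5016 = 6144
c) 6144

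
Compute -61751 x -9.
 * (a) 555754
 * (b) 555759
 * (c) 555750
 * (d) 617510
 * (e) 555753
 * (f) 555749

-61751 * -9 = 555759
b) 555759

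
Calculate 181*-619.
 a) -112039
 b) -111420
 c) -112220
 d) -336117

181 * -619 = -112039
a) -112039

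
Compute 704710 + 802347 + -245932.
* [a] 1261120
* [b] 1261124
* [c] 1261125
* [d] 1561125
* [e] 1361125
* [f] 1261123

First: 704710 + 802347 = 1507057
Then: 1507057 + -245932 = 1261125
c) 1261125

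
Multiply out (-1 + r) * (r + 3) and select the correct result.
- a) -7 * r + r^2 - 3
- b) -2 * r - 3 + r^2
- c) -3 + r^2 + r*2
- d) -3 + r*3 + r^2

Expanding (-1 + r) * (r + 3):
= -3 + r^2 + r*2
c) -3 + r^2 + r*2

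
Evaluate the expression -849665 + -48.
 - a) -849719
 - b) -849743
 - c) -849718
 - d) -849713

-849665 + -48 = -849713
d) -849713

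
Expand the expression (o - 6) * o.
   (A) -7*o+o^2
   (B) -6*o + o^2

Expanding (o - 6) * o:
= -6*o + o^2
B) -6*o + o^2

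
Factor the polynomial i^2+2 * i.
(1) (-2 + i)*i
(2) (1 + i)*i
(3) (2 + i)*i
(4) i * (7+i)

We need to factor i^2+2 * i.
The factored form is (2 + i)*i.
3) (2 + i)*i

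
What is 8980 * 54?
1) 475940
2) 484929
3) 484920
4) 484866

8980 * 54 = 484920
3) 484920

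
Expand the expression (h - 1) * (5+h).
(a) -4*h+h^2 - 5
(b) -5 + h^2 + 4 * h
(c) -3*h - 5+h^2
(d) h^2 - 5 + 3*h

Expanding (h - 1) * (5+h):
= -5 + h^2 + 4 * h
b) -5 + h^2 + 4 * h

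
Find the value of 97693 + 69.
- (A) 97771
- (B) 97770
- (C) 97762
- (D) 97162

97693 + 69 = 97762
C) 97762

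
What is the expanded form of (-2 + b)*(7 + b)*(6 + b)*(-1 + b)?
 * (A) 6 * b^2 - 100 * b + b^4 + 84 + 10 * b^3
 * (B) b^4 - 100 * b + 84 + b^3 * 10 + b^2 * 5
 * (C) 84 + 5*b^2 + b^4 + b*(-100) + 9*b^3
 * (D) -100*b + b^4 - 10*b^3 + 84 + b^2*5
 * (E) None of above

Expanding (-2 + b)*(7 + b)*(6 + b)*(-1 + b):
= b^4 - 100 * b + 84 + b^3 * 10 + b^2 * 5
B) b^4 - 100 * b + 84 + b^3 * 10 + b^2 * 5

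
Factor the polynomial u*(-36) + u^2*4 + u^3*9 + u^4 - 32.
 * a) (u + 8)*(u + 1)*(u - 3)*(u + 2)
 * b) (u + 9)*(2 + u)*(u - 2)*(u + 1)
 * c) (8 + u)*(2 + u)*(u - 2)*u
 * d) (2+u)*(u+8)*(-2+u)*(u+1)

We need to factor u*(-36) + u^2*4 + u^3*9 + u^4 - 32.
The factored form is (2+u)*(u+8)*(-2+u)*(u+1).
d) (2+u)*(u+8)*(-2+u)*(u+1)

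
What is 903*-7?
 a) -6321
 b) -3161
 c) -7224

903 * -7 = -6321
a) -6321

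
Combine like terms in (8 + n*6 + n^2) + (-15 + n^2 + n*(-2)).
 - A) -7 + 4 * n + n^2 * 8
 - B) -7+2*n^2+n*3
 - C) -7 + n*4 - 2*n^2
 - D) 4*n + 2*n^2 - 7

Adding the polynomials and combining like terms:
(8 + n*6 + n^2) + (-15 + n^2 + n*(-2))
= 4*n + 2*n^2 - 7
D) 4*n + 2*n^2 - 7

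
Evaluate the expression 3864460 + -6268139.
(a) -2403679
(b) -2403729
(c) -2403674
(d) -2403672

3864460 + -6268139 = -2403679
a) -2403679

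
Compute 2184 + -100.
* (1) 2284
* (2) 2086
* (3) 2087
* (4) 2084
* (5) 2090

2184 + -100 = 2084
4) 2084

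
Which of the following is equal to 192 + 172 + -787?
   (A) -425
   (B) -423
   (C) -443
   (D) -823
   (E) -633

First: 192 + 172 = 364
Then: 364 + -787 = -423
B) -423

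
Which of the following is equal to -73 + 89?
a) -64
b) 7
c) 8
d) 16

-73 + 89 = 16
d) 16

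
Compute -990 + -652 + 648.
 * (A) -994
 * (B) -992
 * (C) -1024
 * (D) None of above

First: -990 + -652 = -1642
Then: -1642 + 648 = -994
A) -994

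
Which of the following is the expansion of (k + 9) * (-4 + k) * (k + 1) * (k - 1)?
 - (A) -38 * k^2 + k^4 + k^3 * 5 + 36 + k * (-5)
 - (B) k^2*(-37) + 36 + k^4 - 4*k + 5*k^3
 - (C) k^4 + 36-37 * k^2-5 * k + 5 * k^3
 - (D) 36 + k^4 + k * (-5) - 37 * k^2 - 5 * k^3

Expanding (k + 9) * (-4 + k) * (k + 1) * (k - 1):
= k^4 + 36-37 * k^2-5 * k + 5 * k^3
C) k^4 + 36-37 * k^2-5 * k + 5 * k^3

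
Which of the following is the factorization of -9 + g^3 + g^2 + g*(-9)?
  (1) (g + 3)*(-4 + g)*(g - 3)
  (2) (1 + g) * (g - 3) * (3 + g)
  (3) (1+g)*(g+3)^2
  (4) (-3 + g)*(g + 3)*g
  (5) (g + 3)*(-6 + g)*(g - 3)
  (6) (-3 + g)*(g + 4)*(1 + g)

We need to factor -9 + g^3 + g^2 + g*(-9).
The factored form is (1 + g) * (g - 3) * (3 + g).
2) (1 + g) * (g - 3) * (3 + g)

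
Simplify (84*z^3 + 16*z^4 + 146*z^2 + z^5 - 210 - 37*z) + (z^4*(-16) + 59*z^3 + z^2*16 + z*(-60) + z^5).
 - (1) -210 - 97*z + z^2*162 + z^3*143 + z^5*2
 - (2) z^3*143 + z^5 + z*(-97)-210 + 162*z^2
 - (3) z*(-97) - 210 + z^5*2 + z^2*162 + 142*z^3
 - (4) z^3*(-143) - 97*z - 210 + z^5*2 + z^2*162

Adding the polynomials and combining like terms:
(84*z^3 + 16*z^4 + 146*z^2 + z^5 - 210 - 37*z) + (z^4*(-16) + 59*z^3 + z^2*16 + z*(-60) + z^5)
= -210 - 97*z + z^2*162 + z^3*143 + z^5*2
1) -210 - 97*z + z^2*162 + z^3*143 + z^5*2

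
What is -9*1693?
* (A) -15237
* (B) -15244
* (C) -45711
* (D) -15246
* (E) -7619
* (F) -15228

-9 * 1693 = -15237
A) -15237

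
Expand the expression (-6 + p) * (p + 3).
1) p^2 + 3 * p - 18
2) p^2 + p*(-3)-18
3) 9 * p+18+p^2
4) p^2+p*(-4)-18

Expanding (-6 + p) * (p + 3):
= p^2 + p*(-3)-18
2) p^2 + p*(-3)-18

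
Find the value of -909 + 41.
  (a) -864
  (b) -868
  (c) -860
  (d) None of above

-909 + 41 = -868
b) -868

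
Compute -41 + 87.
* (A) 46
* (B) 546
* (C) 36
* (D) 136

-41 + 87 = 46
A) 46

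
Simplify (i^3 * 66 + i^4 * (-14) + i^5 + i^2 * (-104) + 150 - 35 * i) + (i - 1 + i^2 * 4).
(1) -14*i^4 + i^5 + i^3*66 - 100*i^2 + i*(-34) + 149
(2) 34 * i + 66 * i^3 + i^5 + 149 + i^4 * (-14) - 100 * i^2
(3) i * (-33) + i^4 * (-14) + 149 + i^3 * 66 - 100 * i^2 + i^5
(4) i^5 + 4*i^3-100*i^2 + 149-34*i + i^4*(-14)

Adding the polynomials and combining like terms:
(i^3*66 + i^4*(-14) + i^5 + i^2*(-104) + 150 - 35*i) + (i - 1 + i^2*4)
= -14*i^4 + i^5 + i^3*66 - 100*i^2 + i*(-34) + 149
1) -14*i^4 + i^5 + i^3*66 - 100*i^2 + i*(-34) + 149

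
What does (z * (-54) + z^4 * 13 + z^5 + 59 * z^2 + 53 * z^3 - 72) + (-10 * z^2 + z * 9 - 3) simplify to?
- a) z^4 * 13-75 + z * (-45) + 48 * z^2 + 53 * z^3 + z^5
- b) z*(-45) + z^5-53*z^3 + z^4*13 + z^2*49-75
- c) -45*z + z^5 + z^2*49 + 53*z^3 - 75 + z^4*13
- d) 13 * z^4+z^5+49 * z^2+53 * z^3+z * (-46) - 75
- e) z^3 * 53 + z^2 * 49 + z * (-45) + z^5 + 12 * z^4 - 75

Adding the polynomials and combining like terms:
(z*(-54) + z^4*13 + z^5 + 59*z^2 + 53*z^3 - 72) + (-10*z^2 + z*9 - 3)
= -45*z + z^5 + z^2*49 + 53*z^3 - 75 + z^4*13
c) -45*z + z^5 + z^2*49 + 53*z^3 - 75 + z^4*13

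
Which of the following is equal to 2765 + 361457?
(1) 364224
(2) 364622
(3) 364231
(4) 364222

2765 + 361457 = 364222
4) 364222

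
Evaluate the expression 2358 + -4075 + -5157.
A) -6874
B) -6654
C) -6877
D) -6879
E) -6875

First: 2358 + -4075 = -1717
Then: -1717 + -5157 = -6874
A) -6874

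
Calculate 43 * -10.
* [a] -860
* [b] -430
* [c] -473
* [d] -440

43 * -10 = -430
b) -430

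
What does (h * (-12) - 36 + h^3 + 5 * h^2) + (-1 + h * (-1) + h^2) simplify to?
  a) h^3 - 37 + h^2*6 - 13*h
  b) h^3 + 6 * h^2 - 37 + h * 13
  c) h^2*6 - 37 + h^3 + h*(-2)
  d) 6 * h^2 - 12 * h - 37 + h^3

Adding the polynomials and combining like terms:
(h*(-12) - 36 + h^3 + 5*h^2) + (-1 + h*(-1) + h^2)
= h^3 - 37 + h^2*6 - 13*h
a) h^3 - 37 + h^2*6 - 13*h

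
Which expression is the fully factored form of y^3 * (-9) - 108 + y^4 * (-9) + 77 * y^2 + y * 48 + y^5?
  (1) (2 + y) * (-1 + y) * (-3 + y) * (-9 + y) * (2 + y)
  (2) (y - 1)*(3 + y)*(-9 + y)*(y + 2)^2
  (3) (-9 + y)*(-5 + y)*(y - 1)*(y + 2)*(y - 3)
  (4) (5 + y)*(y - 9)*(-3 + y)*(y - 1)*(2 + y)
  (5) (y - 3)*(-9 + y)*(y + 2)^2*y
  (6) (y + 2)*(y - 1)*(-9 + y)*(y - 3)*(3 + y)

We need to factor y^3 * (-9) - 108 + y^4 * (-9) + 77 * y^2 + y * 48 + y^5.
The factored form is (2 + y) * (-1 + y) * (-3 + y) * (-9 + y) * (2 + y).
1) (2 + y) * (-1 + y) * (-3 + y) * (-9 + y) * (2 + y)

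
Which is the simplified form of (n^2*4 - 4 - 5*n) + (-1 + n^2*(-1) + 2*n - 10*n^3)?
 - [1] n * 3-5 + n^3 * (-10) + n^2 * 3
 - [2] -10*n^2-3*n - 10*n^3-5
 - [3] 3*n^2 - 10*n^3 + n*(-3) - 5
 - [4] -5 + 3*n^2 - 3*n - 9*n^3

Adding the polynomials and combining like terms:
(n^2*4 - 4 - 5*n) + (-1 + n^2*(-1) + 2*n - 10*n^3)
= 3*n^2 - 10*n^3 + n*(-3) - 5
3) 3*n^2 - 10*n^3 + n*(-3) - 5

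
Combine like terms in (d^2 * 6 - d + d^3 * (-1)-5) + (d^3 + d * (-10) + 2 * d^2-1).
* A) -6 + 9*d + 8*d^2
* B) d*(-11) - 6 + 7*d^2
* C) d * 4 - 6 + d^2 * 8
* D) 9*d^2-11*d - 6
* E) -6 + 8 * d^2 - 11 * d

Adding the polynomials and combining like terms:
(d^2*6 - d + d^3*(-1) - 5) + (d^3 + d*(-10) + 2*d^2 - 1)
= -6 + 8 * d^2 - 11 * d
E) -6 + 8 * d^2 - 11 * d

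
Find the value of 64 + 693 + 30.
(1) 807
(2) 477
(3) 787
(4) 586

First: 64 + 693 = 757
Then: 757 + 30 = 787
3) 787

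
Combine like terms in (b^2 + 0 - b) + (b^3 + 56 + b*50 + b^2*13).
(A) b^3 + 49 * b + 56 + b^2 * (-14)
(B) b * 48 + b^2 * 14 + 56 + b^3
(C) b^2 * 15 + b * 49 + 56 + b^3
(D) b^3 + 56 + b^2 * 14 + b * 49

Adding the polynomials and combining like terms:
(b^2 + 0 - b) + (b^3 + 56 + b*50 + b^2*13)
= b^3 + 56 + b^2 * 14 + b * 49
D) b^3 + 56 + b^2 * 14 + b * 49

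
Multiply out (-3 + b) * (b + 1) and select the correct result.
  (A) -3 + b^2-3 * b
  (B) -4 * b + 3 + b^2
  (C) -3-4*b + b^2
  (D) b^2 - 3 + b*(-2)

Expanding (-3 + b) * (b + 1):
= b^2 - 3 + b*(-2)
D) b^2 - 3 + b*(-2)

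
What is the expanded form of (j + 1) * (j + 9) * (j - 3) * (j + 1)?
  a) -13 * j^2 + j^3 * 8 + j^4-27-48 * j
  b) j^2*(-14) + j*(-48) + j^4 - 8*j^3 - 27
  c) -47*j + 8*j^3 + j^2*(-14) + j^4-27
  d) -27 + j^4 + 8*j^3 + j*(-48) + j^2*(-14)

Expanding (j + 1) * (j + 9) * (j - 3) * (j + 1):
= -27 + j^4 + 8*j^3 + j*(-48) + j^2*(-14)
d) -27 + j^4 + 8*j^3 + j*(-48) + j^2*(-14)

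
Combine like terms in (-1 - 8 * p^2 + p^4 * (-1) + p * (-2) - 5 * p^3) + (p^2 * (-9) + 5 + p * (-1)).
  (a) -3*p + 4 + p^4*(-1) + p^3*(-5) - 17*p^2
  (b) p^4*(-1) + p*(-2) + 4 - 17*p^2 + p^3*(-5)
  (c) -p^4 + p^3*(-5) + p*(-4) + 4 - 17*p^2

Adding the polynomials and combining like terms:
(-1 - 8*p^2 + p^4*(-1) + p*(-2) - 5*p^3) + (p^2*(-9) + 5 + p*(-1))
= -3*p + 4 + p^4*(-1) + p^3*(-5) - 17*p^2
a) -3*p + 4 + p^4*(-1) + p^3*(-5) - 17*p^2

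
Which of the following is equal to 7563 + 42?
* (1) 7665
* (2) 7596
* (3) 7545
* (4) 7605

7563 + 42 = 7605
4) 7605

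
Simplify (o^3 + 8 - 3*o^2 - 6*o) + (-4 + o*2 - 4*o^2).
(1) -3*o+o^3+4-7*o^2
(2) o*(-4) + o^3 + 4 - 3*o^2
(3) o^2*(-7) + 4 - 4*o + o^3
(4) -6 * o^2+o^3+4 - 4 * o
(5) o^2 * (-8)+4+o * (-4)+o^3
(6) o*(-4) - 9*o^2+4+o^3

Adding the polynomials and combining like terms:
(o^3 + 8 - 3*o^2 - 6*o) + (-4 + o*2 - 4*o^2)
= o^2*(-7) + 4 - 4*o + o^3
3) o^2*(-7) + 4 - 4*o + o^3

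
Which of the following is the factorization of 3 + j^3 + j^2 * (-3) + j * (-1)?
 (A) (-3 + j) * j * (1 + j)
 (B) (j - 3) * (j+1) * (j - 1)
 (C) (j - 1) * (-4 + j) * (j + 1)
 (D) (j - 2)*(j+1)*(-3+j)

We need to factor 3 + j^3 + j^2 * (-3) + j * (-1).
The factored form is (j - 3) * (j+1) * (j - 1).
B) (j - 3) * (j+1) * (j - 1)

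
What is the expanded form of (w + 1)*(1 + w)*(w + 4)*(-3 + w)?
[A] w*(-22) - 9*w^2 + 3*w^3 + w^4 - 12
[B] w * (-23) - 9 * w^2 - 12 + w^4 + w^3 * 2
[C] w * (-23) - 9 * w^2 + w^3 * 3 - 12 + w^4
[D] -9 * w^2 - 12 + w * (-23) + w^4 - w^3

Expanding (w + 1)*(1 + w)*(w + 4)*(-3 + w):
= w * (-23) - 9 * w^2 + w^3 * 3 - 12 + w^4
C) w * (-23) - 9 * w^2 + w^3 * 3 - 12 + w^4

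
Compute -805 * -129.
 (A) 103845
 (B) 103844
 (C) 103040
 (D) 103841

-805 * -129 = 103845
A) 103845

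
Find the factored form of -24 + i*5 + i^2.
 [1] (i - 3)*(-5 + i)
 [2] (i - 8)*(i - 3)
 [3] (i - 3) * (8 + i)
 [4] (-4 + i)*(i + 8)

We need to factor -24 + i*5 + i^2.
The factored form is (i - 3) * (8 + i).
3) (i - 3) * (8 + i)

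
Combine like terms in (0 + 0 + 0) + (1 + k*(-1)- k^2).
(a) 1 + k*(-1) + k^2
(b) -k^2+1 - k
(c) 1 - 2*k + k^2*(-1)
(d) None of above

Adding the polynomials and combining like terms:
(0 + 0 + 0) + (1 + k*(-1) - k^2)
= -k^2+1 - k
b) -k^2+1 - k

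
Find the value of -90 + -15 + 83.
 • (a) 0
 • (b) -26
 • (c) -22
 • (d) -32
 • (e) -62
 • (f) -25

First: -90 + -15 = -105
Then: -105 + 83 = -22
c) -22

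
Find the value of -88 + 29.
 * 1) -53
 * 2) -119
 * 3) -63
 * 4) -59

-88 + 29 = -59
4) -59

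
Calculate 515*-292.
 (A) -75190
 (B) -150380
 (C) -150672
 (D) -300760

515 * -292 = -150380
B) -150380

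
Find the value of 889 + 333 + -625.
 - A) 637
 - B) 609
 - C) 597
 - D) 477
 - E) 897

First: 889 + 333 = 1222
Then: 1222 + -625 = 597
C) 597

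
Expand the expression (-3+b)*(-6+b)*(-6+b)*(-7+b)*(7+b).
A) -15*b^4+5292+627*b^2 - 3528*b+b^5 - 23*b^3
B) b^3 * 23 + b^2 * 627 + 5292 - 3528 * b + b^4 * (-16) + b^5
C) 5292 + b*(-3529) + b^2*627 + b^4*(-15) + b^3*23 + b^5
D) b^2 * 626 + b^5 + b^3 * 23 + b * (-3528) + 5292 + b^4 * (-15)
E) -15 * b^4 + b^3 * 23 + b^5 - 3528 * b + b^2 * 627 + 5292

Expanding (-3+b)*(-6+b)*(-6+b)*(-7+b)*(7+b):
= -15 * b^4 + b^3 * 23 + b^5 - 3528 * b + b^2 * 627 + 5292
E) -15 * b^4 + b^3 * 23 + b^5 - 3528 * b + b^2 * 627 + 5292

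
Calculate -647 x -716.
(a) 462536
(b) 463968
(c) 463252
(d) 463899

-647 * -716 = 463252
c) 463252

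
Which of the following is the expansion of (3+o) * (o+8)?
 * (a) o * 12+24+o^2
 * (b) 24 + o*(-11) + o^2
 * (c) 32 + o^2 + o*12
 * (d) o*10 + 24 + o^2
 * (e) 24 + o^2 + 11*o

Expanding (3+o) * (o+8):
= 24 + o^2 + 11*o
e) 24 + o^2 + 11*o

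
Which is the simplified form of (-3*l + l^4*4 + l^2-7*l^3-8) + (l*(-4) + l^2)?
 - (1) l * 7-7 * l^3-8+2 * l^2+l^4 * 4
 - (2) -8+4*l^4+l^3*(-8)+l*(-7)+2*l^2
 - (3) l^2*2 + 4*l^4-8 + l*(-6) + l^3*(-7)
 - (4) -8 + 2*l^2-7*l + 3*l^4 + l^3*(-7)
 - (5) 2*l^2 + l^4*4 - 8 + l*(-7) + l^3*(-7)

Adding the polynomials and combining like terms:
(-3*l + l^4*4 + l^2 - 7*l^3 - 8) + (l*(-4) + l^2)
= 2*l^2 + l^4*4 - 8 + l*(-7) + l^3*(-7)
5) 2*l^2 + l^4*4 - 8 + l*(-7) + l^3*(-7)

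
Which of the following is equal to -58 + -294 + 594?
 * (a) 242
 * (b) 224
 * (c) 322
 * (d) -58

First: -58 + -294 = -352
Then: -352 + 594 = 242
a) 242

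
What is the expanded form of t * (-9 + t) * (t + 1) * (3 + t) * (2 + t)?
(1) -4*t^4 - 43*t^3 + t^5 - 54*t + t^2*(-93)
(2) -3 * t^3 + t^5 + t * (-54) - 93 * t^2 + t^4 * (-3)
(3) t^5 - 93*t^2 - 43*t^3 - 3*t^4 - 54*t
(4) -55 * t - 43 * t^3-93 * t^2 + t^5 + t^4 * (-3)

Expanding t * (-9 + t) * (t + 1) * (3 + t) * (2 + t):
= t^5 - 93*t^2 - 43*t^3 - 3*t^4 - 54*t
3) t^5 - 93*t^2 - 43*t^3 - 3*t^4 - 54*t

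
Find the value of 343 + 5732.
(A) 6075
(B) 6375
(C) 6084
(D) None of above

343 + 5732 = 6075
A) 6075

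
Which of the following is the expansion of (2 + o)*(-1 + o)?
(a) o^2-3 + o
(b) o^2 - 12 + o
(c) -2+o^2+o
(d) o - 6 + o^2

Expanding (2 + o)*(-1 + o):
= -2+o^2+o
c) -2+o^2+o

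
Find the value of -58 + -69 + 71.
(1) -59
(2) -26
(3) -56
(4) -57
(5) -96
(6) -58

First: -58 + -69 = -127
Then: -127 + 71 = -56
3) -56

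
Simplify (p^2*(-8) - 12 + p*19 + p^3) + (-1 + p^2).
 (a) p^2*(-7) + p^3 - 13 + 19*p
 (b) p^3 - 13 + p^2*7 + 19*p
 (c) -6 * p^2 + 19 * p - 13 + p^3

Adding the polynomials and combining like terms:
(p^2*(-8) - 12 + p*19 + p^3) + (-1 + p^2)
= p^2*(-7) + p^3 - 13 + 19*p
a) p^2*(-7) + p^3 - 13 + 19*p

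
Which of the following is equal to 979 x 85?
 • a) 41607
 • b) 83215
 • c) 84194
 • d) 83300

979 * 85 = 83215
b) 83215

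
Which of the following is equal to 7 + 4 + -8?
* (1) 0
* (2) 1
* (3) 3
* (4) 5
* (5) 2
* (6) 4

First: 7 + 4 = 11
Then: 11 + -8 = 3
3) 3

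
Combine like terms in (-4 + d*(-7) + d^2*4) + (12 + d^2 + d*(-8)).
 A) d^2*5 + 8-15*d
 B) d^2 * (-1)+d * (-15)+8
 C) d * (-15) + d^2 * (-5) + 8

Adding the polynomials and combining like terms:
(-4 + d*(-7) + d^2*4) + (12 + d^2 + d*(-8))
= d^2*5 + 8-15*d
A) d^2*5 + 8-15*d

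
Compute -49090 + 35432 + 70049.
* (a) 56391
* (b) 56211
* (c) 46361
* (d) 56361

First: -49090 + 35432 = -13658
Then: -13658 + 70049 = 56391
a) 56391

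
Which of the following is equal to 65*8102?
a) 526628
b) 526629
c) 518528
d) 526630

65 * 8102 = 526630
d) 526630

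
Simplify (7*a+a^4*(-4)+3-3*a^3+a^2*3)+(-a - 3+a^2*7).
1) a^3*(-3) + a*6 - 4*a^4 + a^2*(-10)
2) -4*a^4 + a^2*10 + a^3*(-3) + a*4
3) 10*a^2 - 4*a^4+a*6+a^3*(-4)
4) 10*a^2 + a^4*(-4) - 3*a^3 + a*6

Adding the polynomials and combining like terms:
(7*a + a^4*(-4) + 3 - 3*a^3 + a^2*3) + (-a - 3 + a^2*7)
= 10*a^2 + a^4*(-4) - 3*a^3 + a*6
4) 10*a^2 + a^4*(-4) - 3*a^3 + a*6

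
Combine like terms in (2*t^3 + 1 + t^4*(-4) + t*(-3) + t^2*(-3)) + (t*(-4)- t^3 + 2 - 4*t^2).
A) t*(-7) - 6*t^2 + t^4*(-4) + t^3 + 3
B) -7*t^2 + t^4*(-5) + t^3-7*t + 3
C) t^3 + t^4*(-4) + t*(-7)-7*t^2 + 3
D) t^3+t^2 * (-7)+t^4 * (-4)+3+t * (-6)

Adding the polynomials and combining like terms:
(2*t^3 + 1 + t^4*(-4) + t*(-3) + t^2*(-3)) + (t*(-4) - t^3 + 2 - 4*t^2)
= t^3 + t^4*(-4) + t*(-7)-7*t^2 + 3
C) t^3 + t^4*(-4) + t*(-7)-7*t^2 + 3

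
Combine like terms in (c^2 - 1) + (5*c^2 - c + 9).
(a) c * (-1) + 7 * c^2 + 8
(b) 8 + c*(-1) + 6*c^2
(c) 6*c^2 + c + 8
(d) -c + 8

Adding the polynomials and combining like terms:
(c^2 - 1) + (5*c^2 - c + 9)
= 8 + c*(-1) + 6*c^2
b) 8 + c*(-1) + 6*c^2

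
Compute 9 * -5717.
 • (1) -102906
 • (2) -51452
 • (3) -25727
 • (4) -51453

9 * -5717 = -51453
4) -51453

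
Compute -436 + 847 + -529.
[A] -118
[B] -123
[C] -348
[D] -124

First: -436 + 847 = 411
Then: 411 + -529 = -118
A) -118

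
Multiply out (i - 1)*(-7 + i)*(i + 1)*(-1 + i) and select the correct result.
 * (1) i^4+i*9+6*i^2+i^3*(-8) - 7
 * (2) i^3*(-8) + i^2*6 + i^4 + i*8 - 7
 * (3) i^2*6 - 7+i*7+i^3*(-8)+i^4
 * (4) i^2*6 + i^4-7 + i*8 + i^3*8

Expanding (i - 1)*(-7 + i)*(i + 1)*(-1 + i):
= i^3*(-8) + i^2*6 + i^4 + i*8 - 7
2) i^3*(-8) + i^2*6 + i^4 + i*8 - 7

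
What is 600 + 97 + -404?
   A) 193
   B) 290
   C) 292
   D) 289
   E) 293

First: 600 + 97 = 697
Then: 697 + -404 = 293
E) 293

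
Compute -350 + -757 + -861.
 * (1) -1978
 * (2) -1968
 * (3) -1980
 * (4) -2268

First: -350 + -757 = -1107
Then: -1107 + -861 = -1968
2) -1968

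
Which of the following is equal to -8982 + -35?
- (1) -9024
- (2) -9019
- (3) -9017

-8982 + -35 = -9017
3) -9017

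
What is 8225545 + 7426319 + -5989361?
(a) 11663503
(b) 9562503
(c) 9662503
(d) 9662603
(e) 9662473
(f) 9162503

First: 8225545 + 7426319 = 15651864
Then: 15651864 + -5989361 = 9662503
c) 9662503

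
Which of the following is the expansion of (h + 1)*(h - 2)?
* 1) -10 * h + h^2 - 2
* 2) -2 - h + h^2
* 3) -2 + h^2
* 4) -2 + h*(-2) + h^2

Expanding (h + 1)*(h - 2):
= -2 - h + h^2
2) -2 - h + h^2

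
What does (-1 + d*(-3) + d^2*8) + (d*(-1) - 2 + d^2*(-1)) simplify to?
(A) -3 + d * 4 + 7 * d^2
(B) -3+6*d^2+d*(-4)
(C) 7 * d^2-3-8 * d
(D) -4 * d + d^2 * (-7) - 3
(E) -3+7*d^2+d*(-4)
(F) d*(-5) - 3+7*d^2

Adding the polynomials and combining like terms:
(-1 + d*(-3) + d^2*8) + (d*(-1) - 2 + d^2*(-1))
= -3+7*d^2+d*(-4)
E) -3+7*d^2+d*(-4)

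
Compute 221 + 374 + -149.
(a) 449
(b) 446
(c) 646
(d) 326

First: 221 + 374 = 595
Then: 595 + -149 = 446
b) 446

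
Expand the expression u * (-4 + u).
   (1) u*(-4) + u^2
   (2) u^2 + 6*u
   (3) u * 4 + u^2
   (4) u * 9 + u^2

Expanding u * (-4 + u):
= u*(-4) + u^2
1) u*(-4) + u^2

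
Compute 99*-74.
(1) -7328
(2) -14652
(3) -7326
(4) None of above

99 * -74 = -7326
3) -7326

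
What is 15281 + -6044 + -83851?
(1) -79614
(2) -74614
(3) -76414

First: 15281 + -6044 = 9237
Then: 9237 + -83851 = -74614
2) -74614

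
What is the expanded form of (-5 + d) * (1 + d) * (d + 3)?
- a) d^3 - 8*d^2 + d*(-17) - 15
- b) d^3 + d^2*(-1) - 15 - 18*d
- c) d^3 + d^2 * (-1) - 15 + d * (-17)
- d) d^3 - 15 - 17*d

Expanding (-5 + d) * (1 + d) * (d + 3):
= d^3 + d^2 * (-1) - 15 + d * (-17)
c) d^3 + d^2 * (-1) - 15 + d * (-17)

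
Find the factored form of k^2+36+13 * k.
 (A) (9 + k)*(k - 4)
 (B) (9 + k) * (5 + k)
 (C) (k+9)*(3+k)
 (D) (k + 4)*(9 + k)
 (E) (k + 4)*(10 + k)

We need to factor k^2+36+13 * k.
The factored form is (k + 4)*(9 + k).
D) (k + 4)*(9 + k)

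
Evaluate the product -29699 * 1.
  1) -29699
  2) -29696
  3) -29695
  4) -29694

-29699 * 1 = -29699
1) -29699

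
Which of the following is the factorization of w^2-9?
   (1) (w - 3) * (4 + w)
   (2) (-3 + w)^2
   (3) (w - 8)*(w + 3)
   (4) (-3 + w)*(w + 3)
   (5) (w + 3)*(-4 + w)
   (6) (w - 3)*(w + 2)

We need to factor w^2-9.
The factored form is (-3 + w)*(w + 3).
4) (-3 + w)*(w + 3)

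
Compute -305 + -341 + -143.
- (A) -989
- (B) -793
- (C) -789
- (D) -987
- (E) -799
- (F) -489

First: -305 + -341 = -646
Then: -646 + -143 = -789
C) -789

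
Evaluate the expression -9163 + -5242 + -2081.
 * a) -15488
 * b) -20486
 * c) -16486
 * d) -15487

First: -9163 + -5242 = -14405
Then: -14405 + -2081 = -16486
c) -16486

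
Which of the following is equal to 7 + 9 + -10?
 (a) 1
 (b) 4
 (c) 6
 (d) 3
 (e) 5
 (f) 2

First: 7 + 9 = 16
Then: 16 + -10 = 6
c) 6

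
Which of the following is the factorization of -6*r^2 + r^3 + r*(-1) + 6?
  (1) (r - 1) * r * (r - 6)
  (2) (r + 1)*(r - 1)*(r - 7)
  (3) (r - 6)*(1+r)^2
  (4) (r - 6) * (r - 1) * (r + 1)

We need to factor -6*r^2 + r^3 + r*(-1) + 6.
The factored form is (r - 6) * (r - 1) * (r + 1).
4) (r - 6) * (r - 1) * (r + 1)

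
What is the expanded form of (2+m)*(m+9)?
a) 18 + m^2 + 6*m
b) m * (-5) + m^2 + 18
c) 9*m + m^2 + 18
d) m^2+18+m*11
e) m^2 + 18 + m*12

Expanding (2+m)*(m+9):
= m^2+18+m*11
d) m^2+18+m*11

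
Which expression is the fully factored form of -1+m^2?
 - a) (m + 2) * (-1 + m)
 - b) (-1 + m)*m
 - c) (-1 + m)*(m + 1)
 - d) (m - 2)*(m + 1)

We need to factor -1+m^2.
The factored form is (-1 + m)*(m + 1).
c) (-1 + m)*(m + 1)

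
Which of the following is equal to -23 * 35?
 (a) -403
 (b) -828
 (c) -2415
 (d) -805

-23 * 35 = -805
d) -805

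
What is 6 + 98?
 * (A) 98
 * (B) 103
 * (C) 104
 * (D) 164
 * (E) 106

6 + 98 = 104
C) 104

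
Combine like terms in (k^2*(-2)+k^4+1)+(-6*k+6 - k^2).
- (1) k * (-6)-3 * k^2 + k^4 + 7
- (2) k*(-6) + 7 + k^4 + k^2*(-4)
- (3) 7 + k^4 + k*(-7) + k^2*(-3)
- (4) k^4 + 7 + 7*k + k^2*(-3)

Adding the polynomials and combining like terms:
(k^2*(-2) + k^4 + 1) + (-6*k + 6 - k^2)
= k * (-6)-3 * k^2 + k^4 + 7
1) k * (-6)-3 * k^2 + k^4 + 7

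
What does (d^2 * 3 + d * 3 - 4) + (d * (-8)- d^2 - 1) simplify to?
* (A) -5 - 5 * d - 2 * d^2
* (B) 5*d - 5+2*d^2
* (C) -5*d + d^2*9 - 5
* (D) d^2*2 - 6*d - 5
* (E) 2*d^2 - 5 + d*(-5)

Adding the polynomials and combining like terms:
(d^2*3 + d*3 - 4) + (d*(-8) - d^2 - 1)
= 2*d^2 - 5 + d*(-5)
E) 2*d^2 - 5 + d*(-5)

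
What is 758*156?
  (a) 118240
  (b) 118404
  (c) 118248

758 * 156 = 118248
c) 118248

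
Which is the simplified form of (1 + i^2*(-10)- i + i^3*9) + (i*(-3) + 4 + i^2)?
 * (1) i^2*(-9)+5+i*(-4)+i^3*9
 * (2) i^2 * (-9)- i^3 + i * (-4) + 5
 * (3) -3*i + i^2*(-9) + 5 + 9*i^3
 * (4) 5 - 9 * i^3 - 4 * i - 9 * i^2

Adding the polynomials and combining like terms:
(1 + i^2*(-10) - i + i^3*9) + (i*(-3) + 4 + i^2)
= i^2*(-9)+5+i*(-4)+i^3*9
1) i^2*(-9)+5+i*(-4)+i^3*9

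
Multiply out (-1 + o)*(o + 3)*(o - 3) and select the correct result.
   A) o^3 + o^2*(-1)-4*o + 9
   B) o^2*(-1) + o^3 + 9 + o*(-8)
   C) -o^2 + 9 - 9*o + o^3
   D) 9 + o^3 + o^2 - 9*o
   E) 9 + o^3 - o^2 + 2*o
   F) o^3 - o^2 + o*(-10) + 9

Expanding (-1 + o)*(o + 3)*(o - 3):
= -o^2 + 9 - 9*o + o^3
C) -o^2 + 9 - 9*o + o^3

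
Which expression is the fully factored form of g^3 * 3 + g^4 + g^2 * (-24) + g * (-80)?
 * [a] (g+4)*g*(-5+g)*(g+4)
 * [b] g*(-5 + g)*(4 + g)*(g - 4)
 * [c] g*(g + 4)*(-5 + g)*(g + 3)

We need to factor g^3 * 3 + g^4 + g^2 * (-24) + g * (-80).
The factored form is (g+4)*g*(-5+g)*(g+4).
a) (g+4)*g*(-5+g)*(g+4)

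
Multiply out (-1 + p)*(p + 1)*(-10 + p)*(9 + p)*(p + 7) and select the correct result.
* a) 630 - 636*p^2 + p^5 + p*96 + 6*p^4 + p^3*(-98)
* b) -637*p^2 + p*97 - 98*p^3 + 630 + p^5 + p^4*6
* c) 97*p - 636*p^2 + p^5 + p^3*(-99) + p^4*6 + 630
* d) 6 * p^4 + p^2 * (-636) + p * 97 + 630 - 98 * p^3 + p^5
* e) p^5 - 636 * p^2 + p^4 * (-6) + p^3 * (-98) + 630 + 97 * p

Expanding (-1 + p)*(p + 1)*(-10 + p)*(9 + p)*(p + 7):
= 6 * p^4 + p^2 * (-636) + p * 97 + 630 - 98 * p^3 + p^5
d) 6 * p^4 + p^2 * (-636) + p * 97 + 630 - 98 * p^3 + p^5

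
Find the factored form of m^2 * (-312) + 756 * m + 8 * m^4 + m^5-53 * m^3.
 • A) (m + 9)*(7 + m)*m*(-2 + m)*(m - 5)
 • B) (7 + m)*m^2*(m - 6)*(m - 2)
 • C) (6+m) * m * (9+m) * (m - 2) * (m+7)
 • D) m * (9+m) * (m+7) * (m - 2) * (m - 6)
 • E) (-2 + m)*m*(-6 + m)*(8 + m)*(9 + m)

We need to factor m^2 * (-312) + 756 * m + 8 * m^4 + m^5-53 * m^3.
The factored form is m * (9+m) * (m+7) * (m - 2) * (m - 6).
D) m * (9+m) * (m+7) * (m - 2) * (m - 6)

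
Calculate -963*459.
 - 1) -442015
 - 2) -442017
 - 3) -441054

-963 * 459 = -442017
2) -442017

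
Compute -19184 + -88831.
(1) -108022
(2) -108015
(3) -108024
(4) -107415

-19184 + -88831 = -108015
2) -108015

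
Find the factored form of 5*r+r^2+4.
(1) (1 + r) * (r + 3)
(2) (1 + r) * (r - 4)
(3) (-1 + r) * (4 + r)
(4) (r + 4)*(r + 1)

We need to factor 5*r+r^2+4.
The factored form is (r + 4)*(r + 1).
4) (r + 4)*(r + 1)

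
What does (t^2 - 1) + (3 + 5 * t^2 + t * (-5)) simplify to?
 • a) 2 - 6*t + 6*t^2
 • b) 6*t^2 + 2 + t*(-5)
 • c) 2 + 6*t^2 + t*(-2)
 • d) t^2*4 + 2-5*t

Adding the polynomials and combining like terms:
(t^2 - 1) + (3 + 5*t^2 + t*(-5))
= 6*t^2 + 2 + t*(-5)
b) 6*t^2 + 2 + t*(-5)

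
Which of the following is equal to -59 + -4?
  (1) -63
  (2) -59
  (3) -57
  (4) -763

-59 + -4 = -63
1) -63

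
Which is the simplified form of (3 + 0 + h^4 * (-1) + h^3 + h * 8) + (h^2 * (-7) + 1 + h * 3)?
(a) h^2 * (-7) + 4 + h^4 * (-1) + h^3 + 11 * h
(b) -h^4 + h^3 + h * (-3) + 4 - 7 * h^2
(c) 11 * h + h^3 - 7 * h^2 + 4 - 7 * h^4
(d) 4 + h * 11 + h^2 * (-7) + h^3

Adding the polynomials and combining like terms:
(3 + 0 + h^4*(-1) + h^3 + h*8) + (h^2*(-7) + 1 + h*3)
= h^2 * (-7) + 4 + h^4 * (-1) + h^3 + 11 * h
a) h^2 * (-7) + 4 + h^4 * (-1) + h^3 + 11 * h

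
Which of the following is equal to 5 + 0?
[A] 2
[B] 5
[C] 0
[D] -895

5 + 0 = 5
B) 5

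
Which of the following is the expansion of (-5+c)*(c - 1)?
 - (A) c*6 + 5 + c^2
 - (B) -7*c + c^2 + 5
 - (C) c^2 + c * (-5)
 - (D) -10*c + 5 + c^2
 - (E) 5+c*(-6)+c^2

Expanding (-5+c)*(c - 1):
= 5+c*(-6)+c^2
E) 5+c*(-6)+c^2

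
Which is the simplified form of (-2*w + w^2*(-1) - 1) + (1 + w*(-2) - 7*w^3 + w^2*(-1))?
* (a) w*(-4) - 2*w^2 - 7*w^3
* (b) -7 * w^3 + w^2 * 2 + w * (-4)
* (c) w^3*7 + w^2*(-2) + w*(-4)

Adding the polynomials and combining like terms:
(-2*w + w^2*(-1) - 1) + (1 + w*(-2) - 7*w^3 + w^2*(-1))
= w*(-4) - 2*w^2 - 7*w^3
a) w*(-4) - 2*w^2 - 7*w^3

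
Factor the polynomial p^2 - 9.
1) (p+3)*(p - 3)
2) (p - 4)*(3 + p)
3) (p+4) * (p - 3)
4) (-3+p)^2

We need to factor p^2 - 9.
The factored form is (p+3)*(p - 3).
1) (p+3)*(p - 3)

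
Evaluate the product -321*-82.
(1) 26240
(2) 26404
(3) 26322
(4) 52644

-321 * -82 = 26322
3) 26322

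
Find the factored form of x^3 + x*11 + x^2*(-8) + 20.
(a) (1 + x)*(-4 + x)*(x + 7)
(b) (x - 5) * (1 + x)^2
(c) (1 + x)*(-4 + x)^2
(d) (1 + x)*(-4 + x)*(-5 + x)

We need to factor x^3 + x*11 + x^2*(-8) + 20.
The factored form is (1 + x)*(-4 + x)*(-5 + x).
d) (1 + x)*(-4 + x)*(-5 + x)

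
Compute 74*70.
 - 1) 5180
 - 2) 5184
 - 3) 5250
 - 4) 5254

74 * 70 = 5180
1) 5180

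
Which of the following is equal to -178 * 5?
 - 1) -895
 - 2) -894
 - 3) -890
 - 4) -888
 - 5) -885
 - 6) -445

-178 * 5 = -890
3) -890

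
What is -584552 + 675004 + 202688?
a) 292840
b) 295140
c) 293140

First: -584552 + 675004 = 90452
Then: 90452 + 202688 = 293140
c) 293140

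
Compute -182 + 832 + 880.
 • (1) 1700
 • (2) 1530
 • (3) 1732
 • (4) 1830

First: -182 + 832 = 650
Then: 650 + 880 = 1530
2) 1530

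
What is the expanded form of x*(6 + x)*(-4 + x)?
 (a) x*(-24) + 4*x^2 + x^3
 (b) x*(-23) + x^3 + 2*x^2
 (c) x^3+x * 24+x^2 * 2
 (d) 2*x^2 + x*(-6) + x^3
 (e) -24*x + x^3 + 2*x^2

Expanding x*(6 + x)*(-4 + x):
= -24*x + x^3 + 2*x^2
e) -24*x + x^3 + 2*x^2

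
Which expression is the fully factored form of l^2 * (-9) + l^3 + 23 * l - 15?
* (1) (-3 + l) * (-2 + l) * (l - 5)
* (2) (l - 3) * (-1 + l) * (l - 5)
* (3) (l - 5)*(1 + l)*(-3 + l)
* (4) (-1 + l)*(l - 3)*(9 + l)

We need to factor l^2 * (-9) + l^3 + 23 * l - 15.
The factored form is (l - 3) * (-1 + l) * (l - 5).
2) (l - 3) * (-1 + l) * (l - 5)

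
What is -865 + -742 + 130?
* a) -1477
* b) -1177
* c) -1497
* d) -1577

First: -865 + -742 = -1607
Then: -1607 + 130 = -1477
a) -1477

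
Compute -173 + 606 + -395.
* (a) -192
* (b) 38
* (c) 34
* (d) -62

First: -173 + 606 = 433
Then: 433 + -395 = 38
b) 38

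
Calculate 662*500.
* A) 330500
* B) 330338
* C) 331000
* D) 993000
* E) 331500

662 * 500 = 331000
C) 331000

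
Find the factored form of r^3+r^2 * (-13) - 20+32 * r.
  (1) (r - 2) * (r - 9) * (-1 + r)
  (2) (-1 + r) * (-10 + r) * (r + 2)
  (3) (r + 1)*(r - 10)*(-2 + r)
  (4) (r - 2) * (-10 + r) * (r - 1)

We need to factor r^3+r^2 * (-13) - 20+32 * r.
The factored form is (r - 2) * (-10 + r) * (r - 1).
4) (r - 2) * (-10 + r) * (r - 1)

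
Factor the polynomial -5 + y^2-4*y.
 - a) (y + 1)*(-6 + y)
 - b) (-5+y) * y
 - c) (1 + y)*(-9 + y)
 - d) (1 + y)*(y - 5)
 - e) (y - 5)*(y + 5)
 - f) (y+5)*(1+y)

We need to factor -5 + y^2-4*y.
The factored form is (1 + y)*(y - 5).
d) (1 + y)*(y - 5)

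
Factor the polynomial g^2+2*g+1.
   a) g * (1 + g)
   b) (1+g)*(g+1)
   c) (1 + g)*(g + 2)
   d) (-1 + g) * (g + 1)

We need to factor g^2+2*g+1.
The factored form is (1+g)*(g+1).
b) (1+g)*(g+1)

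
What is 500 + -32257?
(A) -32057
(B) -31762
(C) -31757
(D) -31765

500 + -32257 = -31757
C) -31757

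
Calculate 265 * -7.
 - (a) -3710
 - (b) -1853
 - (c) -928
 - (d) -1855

265 * -7 = -1855
d) -1855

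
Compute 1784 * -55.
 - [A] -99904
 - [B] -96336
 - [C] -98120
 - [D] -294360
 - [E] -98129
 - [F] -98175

1784 * -55 = -98120
C) -98120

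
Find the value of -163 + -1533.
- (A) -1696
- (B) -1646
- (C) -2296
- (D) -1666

-163 + -1533 = -1696
A) -1696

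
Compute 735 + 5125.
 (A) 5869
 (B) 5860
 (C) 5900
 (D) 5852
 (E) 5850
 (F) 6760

735 + 5125 = 5860
B) 5860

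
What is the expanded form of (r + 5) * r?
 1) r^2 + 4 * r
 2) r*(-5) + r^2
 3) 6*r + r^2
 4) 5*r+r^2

Expanding (r + 5) * r:
= 5*r+r^2
4) 5*r+r^2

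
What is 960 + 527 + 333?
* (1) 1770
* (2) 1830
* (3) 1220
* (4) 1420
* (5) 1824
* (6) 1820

First: 960 + 527 = 1487
Then: 1487 + 333 = 1820
6) 1820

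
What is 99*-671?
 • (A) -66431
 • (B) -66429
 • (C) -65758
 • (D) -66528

99 * -671 = -66429
B) -66429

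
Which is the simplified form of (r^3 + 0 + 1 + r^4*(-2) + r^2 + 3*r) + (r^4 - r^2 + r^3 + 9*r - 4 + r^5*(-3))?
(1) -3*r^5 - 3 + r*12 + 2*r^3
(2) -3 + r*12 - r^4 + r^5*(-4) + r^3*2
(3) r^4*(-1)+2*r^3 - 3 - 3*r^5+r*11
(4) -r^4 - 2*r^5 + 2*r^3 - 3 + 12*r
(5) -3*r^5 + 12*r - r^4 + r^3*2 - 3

Adding the polynomials and combining like terms:
(r^3 + 0 + 1 + r^4*(-2) + r^2 + 3*r) + (r^4 - r^2 + r^3 + 9*r - 4 + r^5*(-3))
= -3*r^5 + 12*r - r^4 + r^3*2 - 3
5) -3*r^5 + 12*r - r^4 + r^3*2 - 3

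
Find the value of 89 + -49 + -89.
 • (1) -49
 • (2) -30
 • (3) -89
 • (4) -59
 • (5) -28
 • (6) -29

First: 89 + -49 = 40
Then: 40 + -89 = -49
1) -49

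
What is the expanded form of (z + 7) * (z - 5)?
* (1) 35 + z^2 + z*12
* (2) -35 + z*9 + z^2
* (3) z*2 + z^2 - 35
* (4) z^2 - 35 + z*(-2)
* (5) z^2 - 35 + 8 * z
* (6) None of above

Expanding (z + 7) * (z - 5):
= z*2 + z^2 - 35
3) z*2 + z^2 - 35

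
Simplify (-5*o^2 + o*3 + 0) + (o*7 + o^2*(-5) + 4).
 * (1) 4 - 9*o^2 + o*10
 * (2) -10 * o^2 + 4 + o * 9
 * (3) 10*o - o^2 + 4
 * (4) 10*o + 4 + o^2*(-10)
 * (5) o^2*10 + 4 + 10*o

Adding the polynomials and combining like terms:
(-5*o^2 + o*3 + 0) + (o*7 + o^2*(-5) + 4)
= 10*o + 4 + o^2*(-10)
4) 10*o + 4 + o^2*(-10)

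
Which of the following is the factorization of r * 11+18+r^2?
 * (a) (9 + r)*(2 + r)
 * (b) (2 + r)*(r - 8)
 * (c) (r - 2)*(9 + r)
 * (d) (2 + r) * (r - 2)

We need to factor r * 11+18+r^2.
The factored form is (9 + r)*(2 + r).
a) (9 + r)*(2 + r)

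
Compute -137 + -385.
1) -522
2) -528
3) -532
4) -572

-137 + -385 = -522
1) -522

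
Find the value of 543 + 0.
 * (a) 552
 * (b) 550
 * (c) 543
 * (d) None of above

543 + 0 = 543
c) 543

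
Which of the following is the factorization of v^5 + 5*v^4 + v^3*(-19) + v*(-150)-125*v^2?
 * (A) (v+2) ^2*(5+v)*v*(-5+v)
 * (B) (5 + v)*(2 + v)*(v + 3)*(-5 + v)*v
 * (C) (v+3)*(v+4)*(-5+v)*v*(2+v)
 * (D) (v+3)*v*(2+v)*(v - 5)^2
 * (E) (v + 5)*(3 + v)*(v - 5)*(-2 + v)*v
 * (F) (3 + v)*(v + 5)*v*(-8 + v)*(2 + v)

We need to factor v^5 + 5*v^4 + v^3*(-19) + v*(-150)-125*v^2.
The factored form is (5 + v)*(2 + v)*(v + 3)*(-5 + v)*v.
B) (5 + v)*(2 + v)*(v + 3)*(-5 + v)*v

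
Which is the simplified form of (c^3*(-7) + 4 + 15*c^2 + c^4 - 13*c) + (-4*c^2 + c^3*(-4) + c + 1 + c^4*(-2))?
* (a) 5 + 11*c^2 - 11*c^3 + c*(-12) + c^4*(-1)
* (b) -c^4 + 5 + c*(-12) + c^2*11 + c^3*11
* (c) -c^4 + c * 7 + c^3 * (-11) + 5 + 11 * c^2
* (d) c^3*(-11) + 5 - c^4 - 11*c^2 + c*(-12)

Adding the polynomials and combining like terms:
(c^3*(-7) + 4 + 15*c^2 + c^4 - 13*c) + (-4*c^2 + c^3*(-4) + c + 1 + c^4*(-2))
= 5 + 11*c^2 - 11*c^3 + c*(-12) + c^4*(-1)
a) 5 + 11*c^2 - 11*c^3 + c*(-12) + c^4*(-1)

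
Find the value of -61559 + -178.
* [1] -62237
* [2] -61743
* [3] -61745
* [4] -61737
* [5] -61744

-61559 + -178 = -61737
4) -61737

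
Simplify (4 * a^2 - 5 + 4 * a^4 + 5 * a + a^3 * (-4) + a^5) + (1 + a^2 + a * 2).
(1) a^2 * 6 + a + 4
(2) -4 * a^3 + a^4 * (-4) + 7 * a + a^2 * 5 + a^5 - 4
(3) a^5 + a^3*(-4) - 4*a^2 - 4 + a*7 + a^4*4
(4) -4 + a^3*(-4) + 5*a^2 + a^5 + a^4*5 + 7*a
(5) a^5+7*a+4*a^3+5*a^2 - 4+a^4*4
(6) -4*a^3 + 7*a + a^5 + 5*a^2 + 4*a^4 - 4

Adding the polynomials and combining like terms:
(4*a^2 - 5 + 4*a^4 + 5*a + a^3*(-4) + a^5) + (1 + a^2 + a*2)
= -4*a^3 + 7*a + a^5 + 5*a^2 + 4*a^4 - 4
6) -4*a^3 + 7*a + a^5 + 5*a^2 + 4*a^4 - 4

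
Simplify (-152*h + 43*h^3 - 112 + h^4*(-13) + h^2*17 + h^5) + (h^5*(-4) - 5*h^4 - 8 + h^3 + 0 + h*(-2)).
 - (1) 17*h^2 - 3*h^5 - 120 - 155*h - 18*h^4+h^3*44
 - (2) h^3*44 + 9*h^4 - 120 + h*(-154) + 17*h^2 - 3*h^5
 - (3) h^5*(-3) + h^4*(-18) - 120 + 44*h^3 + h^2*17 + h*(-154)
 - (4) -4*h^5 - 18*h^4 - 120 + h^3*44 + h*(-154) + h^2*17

Adding the polynomials and combining like terms:
(-152*h + 43*h^3 - 112 + h^4*(-13) + h^2*17 + h^5) + (h^5*(-4) - 5*h^4 - 8 + h^3 + 0 + h*(-2))
= h^5*(-3) + h^4*(-18) - 120 + 44*h^3 + h^2*17 + h*(-154)
3) h^5*(-3) + h^4*(-18) - 120 + 44*h^3 + h^2*17 + h*(-154)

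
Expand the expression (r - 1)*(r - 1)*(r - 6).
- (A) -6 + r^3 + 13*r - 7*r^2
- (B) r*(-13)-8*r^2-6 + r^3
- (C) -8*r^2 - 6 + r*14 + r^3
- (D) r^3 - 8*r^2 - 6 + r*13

Expanding (r - 1)*(r - 1)*(r - 6):
= r^3 - 8*r^2 - 6 + r*13
D) r^3 - 8*r^2 - 6 + r*13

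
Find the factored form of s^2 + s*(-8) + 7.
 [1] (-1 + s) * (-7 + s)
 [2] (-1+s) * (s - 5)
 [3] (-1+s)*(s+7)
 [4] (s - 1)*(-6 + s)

We need to factor s^2 + s*(-8) + 7.
The factored form is (-1 + s) * (-7 + s).
1) (-1 + s) * (-7 + s)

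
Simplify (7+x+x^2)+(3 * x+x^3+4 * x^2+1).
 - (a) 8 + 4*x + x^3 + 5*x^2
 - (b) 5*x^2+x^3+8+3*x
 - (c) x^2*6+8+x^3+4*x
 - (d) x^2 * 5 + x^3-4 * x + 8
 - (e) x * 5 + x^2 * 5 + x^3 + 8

Adding the polynomials and combining like terms:
(7 + x + x^2) + (3*x + x^3 + 4*x^2 + 1)
= 8 + 4*x + x^3 + 5*x^2
a) 8 + 4*x + x^3 + 5*x^2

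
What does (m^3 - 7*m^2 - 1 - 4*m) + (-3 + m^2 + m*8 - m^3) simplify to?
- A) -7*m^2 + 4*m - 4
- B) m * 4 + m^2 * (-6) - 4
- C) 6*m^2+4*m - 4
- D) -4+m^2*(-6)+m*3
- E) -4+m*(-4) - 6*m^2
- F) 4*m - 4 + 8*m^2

Adding the polynomials and combining like terms:
(m^3 - 7*m^2 - 1 - 4*m) + (-3 + m^2 + m*8 - m^3)
= m * 4 + m^2 * (-6) - 4
B) m * 4 + m^2 * (-6) - 4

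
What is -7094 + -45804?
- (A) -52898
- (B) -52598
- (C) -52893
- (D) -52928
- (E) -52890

-7094 + -45804 = -52898
A) -52898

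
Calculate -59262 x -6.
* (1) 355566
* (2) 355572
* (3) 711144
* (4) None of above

-59262 * -6 = 355572
2) 355572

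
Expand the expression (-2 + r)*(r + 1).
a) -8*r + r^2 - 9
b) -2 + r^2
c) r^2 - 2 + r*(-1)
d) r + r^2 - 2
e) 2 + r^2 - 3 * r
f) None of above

Expanding (-2 + r)*(r + 1):
= r^2 - 2 + r*(-1)
c) r^2 - 2 + r*(-1)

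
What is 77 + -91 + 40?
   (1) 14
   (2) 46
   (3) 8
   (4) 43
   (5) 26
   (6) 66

First: 77 + -91 = -14
Then: -14 + 40 = 26
5) 26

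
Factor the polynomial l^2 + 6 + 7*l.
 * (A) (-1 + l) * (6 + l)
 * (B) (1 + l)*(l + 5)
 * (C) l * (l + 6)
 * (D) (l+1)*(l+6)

We need to factor l^2 + 6 + 7*l.
The factored form is (l+1)*(l+6).
D) (l+1)*(l+6)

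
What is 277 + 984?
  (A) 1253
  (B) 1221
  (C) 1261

277 + 984 = 1261
C) 1261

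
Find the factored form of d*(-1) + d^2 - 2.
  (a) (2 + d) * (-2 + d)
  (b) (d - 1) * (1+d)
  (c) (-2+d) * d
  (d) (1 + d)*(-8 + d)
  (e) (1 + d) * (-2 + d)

We need to factor d*(-1) + d^2 - 2.
The factored form is (1 + d) * (-2 + d).
e) (1 + d) * (-2 + d)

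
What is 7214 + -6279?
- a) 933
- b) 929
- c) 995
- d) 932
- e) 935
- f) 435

7214 + -6279 = 935
e) 935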